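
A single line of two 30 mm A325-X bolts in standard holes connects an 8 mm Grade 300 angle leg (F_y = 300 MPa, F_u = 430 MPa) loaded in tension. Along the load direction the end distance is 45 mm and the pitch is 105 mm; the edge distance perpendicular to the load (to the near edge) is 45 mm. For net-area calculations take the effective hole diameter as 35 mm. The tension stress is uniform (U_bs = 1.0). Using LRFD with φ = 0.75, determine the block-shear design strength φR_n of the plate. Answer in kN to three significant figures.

222 kN

Shear plane L_v = 45 + 1·105 = 150 mm; A_gv = 150 × 8 = 1200 mm².
A_nv = (150 − 1.5·35) × 8 = 780 mm².
A_nt = (45 − 0.5·35) × 8 = 220 mm².
0.6 F_u A_nv = 201.2 kN; 0.6 F_y A_gv = 216 kN → shear rupture governs the shear term.
R_n = 201.2 + 1.0 × 430 × 220 / 1000 = 295.8 kN.
Design strength φR_n = 0.75 × 295.8 = 222 kN.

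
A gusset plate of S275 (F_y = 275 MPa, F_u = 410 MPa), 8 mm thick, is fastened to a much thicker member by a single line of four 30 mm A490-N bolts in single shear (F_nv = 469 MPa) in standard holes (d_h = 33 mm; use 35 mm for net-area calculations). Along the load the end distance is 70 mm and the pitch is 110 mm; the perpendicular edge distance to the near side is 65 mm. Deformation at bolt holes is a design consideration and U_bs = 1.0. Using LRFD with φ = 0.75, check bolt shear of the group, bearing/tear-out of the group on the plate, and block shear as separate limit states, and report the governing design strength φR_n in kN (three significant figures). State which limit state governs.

513 kN (block shear governs)

Bolt shear: A_b = π·30²/4 = 706.9 mm²; R_n = 469 × 706.9 × 4 × 1 / 1000 = 1326 kN → 0.75 × 1326 = 995 kN.
Bearing: edge l_c = 53.5, r_n = 210.6 kN; interior l_c = 77, r_n = 236.2 kN; R_n = 210.6 + 3·236.2 = 919.1 kN → 689 kN.
Block shear: A_gv = 3200, A_nv = 2220, A_nt = 380 mm²; R_n = min(0.6F_uA_nv, 0.6F_yA_gv) + U_bs·F_u·A_nt = 683.8 kN → 513 kN.
Block shear governs: 513 kN.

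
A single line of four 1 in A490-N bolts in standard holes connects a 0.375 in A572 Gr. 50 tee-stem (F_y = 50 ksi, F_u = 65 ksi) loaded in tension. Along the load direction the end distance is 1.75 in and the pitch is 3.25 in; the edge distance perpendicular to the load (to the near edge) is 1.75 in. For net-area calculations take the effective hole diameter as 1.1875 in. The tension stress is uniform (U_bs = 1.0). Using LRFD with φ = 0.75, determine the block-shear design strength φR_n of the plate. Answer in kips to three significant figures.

102 kips

Shear plane L_v = 1.75 + 3·3.25 = 11.5 in; A_gv = 11.5 × 0.375 = 4.312 in².
A_nv = (11.5 − 3.5·1.1875) × 0.375 = 2.754 in².
A_nt = (1.75 − 0.5·1.1875) × 0.375 = 0.4336 in².
0.6 F_u A_nv = 107.4 kips; 0.6 F_y A_gv = 129.4 kips → shear rupture governs the shear term.
R_n = 107.4 + 1.0 × 65 × 0.4336 = 135.6 kips.
Design strength φR_n = 0.75 × 135.6 = 102 kips.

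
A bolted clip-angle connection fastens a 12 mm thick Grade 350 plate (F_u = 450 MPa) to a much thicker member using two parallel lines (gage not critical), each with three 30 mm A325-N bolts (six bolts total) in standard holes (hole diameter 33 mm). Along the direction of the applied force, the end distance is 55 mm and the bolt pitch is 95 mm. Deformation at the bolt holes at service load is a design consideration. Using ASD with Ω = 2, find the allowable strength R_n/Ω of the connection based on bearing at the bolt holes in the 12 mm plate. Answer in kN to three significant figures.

1030 kN

Per bolt r_n = 1.2 l_c t F_u ≤ 2.4 d t F_u; upper limit = 2.4 × 30 × 12 × 450 / 1000 = 388.8 kN.
Edge bolt: l_c = 55 − 33/2 = 38.5 mm → 1.2 × 38.5 × 12 × 450 / 1000 = 249.5 → r_n = 249.5 kN.
Interior bolts: l_c = 95 − 33 = 62 mm → 1.2 × 62 × 12 × 450 / 1000 = 401.8 → r_n = 388.8 kN.
R_n = 2 × 249.5 + 4 × 388.8 = 2054 kN.
Allowable strength R_n/Ω = 2054 / 2 = 1030 kN.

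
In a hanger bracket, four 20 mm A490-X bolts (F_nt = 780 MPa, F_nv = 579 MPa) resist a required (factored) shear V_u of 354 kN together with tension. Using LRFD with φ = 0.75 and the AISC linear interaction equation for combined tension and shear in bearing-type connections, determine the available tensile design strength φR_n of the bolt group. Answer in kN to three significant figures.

479 kN

A_b = π·20²/4 = 314.2 mm²; f_rv = 354 × 1000 / (4 × 314.2) = 281.7 MPa.
F'_nt = 1.3 F_nt − (F_nt / φF_nv) f_rv = 1.3·780 − (780/(0.75·579))·281.7 = 508 MPa, capped at F_nt → F'_nt = 508 MPa.
R_n = F'_nt · A_b · n = 508 × 314.2 × 4 / 1000 = 638.4 kN.
Design strength φR_n = 0.75 × 638.4 = 479 kN.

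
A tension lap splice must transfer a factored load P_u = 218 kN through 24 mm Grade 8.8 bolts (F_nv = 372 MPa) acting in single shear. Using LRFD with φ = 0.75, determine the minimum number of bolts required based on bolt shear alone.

2 bolts

A_b = π·24²/4 = 452.4 mm².
Per-bolt design strength φR_n = 0.75 × 372 × 452.4 × 1 / 1000 = 126.2 kN.
n ≥ 218 / 126.2 = 1.727 → use 2 bolts.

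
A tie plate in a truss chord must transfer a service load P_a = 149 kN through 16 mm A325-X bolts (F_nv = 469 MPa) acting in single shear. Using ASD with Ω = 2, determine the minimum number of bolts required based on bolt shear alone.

A_b = π·16²/4 = 201.1 mm².
Per-bolt allowable strength R_n/Ω = 469 × 201.1 × 1 / 1000 / 2 = 47.15 kN.
n ≥ 149 / 47.15 = 3.16 → use 4 bolts.

4 bolts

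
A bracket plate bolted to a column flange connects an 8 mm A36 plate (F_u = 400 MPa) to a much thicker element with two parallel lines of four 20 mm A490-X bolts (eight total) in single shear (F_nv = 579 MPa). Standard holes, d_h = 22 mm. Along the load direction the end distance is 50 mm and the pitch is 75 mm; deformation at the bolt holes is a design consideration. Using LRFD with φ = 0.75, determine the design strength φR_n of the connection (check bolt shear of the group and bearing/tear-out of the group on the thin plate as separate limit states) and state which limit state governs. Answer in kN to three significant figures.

916 kN (bearing governs)

Bolt shear: A_b = π·20²/4 = 314.2 mm²; R_n = 579 × 314.2 × 8 × 1 / 1000 = 1455 kN → 0.75 × 1455 = 1090 kN.
Bearing (1.2 l_c t F_u ≤ 2.4 d t F_u): upper limit = 2.4·20·8·400 / 1000 = 153.6 kN.
  Edge l_c = 50 − 22/2 = 39 → r_n = 149.8 kN; interior l_c = 75 − 22 = 53 → r_n = 153.6 kN.
  R_n,bearing = 2·149.8 + 6·153.6 = 1221 kN → 0.75 × 1221 = 916 kN.
Bearing governs: 916 kN.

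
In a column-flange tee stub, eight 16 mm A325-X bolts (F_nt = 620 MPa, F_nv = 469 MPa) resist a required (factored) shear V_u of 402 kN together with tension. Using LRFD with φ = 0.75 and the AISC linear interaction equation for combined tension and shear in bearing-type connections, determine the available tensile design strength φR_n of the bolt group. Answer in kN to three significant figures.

A_b = π·16²/4 = 201.1 mm²; f_rv = 402 × 1000 / (8 × 201.1) = 249.9 MPa.
F'_nt = 1.3 F_nt − (F_nt / φF_nv) f_rv = 1.3·620 − (620/(0.75·469))·249.9 = 365.5 MPa, capped at F_nt → F'_nt = 365.5 MPa.
R_n = F'_nt · A_b · n = 365.5 × 201.1 × 8 / 1000 = 587.9 kN.
Design strength φR_n = 0.75 × 587.9 = 441 kN.

441 kN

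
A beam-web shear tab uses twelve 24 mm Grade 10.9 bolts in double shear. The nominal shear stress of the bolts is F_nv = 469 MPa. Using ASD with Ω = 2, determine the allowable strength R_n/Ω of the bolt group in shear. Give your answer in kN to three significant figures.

2550 kN

A_b = π × 24² / 4 = 452.4 mm².
R_n = F_nv · A_b · n · n_s = 469 × 452.4 × 12 × 2 / 1000 = 5092 kN.
Allowable strength R_n/Ω = 5092 / 2 = 2550 kN.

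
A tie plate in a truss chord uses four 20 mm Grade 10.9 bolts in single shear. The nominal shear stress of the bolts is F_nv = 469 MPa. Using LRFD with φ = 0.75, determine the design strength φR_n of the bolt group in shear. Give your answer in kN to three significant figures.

442 kN

A_b = π × 20² / 4 = 314.2 mm².
R_n = F_nv · A_b · n · n_s = 469 × 314.2 × 4 × 1 / 1000 = 589.4 kN.
Design strength φR_n = 0.75 × 589.4 = 442 kN.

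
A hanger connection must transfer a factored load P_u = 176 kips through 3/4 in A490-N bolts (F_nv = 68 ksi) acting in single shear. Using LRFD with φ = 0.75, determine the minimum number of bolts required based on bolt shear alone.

A_b = π·0.75²/4 = 0.4418 in².
Per-bolt design strength φR_n = 0.75 × 68 × 0.4418 × 1 = 22.53 kips.
n ≥ 176 / 22.53 = 7.811 → use 8 bolts.

8 bolts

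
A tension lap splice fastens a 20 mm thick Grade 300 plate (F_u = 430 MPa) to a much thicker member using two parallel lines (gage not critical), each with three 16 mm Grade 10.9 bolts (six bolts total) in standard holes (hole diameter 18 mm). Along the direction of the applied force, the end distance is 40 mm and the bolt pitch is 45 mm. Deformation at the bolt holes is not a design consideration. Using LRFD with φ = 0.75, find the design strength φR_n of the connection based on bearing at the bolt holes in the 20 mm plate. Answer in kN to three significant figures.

1640 kN

Per bolt r_n = 1.5 l_c t F_u ≤ 3.0 d t F_u; upper limit = 3.0 × 16 × 20 × 430 / 1000 = 412.8 kN.
Edge bolt: l_c = 40 − 18/2 = 31 mm → 1.5 × 31 × 20 × 430 / 1000 = 399.9 → r_n = 399.9 kN.
Interior bolts: l_c = 45 − 18 = 27 mm → 1.5 × 27 × 20 × 430 / 1000 = 348.3 → r_n = 348.3 kN.
R_n = 2 × 399.9 + 4 × 348.3 = 2193 kN.
Design strength φR_n = 0.75 × 2193 = 1640 kN.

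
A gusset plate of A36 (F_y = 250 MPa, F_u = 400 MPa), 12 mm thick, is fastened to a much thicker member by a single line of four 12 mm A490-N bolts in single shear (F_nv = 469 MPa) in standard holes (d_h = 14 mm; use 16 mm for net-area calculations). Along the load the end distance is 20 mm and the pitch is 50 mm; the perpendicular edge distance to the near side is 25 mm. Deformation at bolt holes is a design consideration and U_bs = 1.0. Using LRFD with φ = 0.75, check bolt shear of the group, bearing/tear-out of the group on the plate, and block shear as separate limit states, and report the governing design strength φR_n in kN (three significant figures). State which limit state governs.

Bolt shear: A_b = π·12²/4 = 113.1 mm²; R_n = 469 × 113.1 × 4 × 1 / 1000 = 212.2 kN → 0.75 × 212.2 = 159 kN.
Bearing: edge l_c = 13, r_n = 74.88 kN; interior l_c = 36, r_n = 138.2 kN; R_n = 74.88 + 3·138.2 = 489.6 kN → 367 kN.
Block shear: A_gv = 2040, A_nv = 1368, A_nt = 204 mm²; R_n = min(0.6F_uA_nv, 0.6F_yA_gv) + U_bs·F_u·A_nt = 387.6 kN → 291 kN.
Bolt shear governs: 159 kN.

159 kN (bolt shear governs)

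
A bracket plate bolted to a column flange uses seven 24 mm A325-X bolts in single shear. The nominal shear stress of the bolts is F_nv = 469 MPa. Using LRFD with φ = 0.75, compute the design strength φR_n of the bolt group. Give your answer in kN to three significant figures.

A_b = π × 24² / 4 = 452.4 mm².
R_n = F_nv · A_b · n · n_s = 469 × 452.4 × 7 × 1 / 1000 = 1485 kN.
Design strength φR_n = 0.75 × 1485 = 1110 kN.

1110 kN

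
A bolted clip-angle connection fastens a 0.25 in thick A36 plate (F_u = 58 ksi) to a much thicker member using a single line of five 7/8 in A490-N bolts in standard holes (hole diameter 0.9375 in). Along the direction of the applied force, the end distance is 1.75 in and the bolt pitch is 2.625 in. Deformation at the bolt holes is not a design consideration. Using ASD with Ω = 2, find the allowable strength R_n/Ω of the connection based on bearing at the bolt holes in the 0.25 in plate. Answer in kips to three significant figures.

87.3 kips

Per bolt r_n = 1.5 l_c t F_u ≤ 3.0 d t F_u; upper limit = 3.0 × 0.875 × 0.25 × 58 = 38.06 kips.
Edge bolt: l_c = 1.75 − 0.9375/2 = 1.281 in → 1.5 × 1.281 × 0.25 × 58 = 27.87 → r_n = 27.87 kips.
Interior bolts: l_c = 2.625 − 0.9375 = 1.688 in → 1.5 × 1.688 × 0.25 × 58 = 36.7 → r_n = 36.7 kips.
R_n = 1 × 27.87 + 4 × 36.7 = 174.7 kips.
Allowable strength R_n/Ω = 174.7 / 2 = 87.3 kips.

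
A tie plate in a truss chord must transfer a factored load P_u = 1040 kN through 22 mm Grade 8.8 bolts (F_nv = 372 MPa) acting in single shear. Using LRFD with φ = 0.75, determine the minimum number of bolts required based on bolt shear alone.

A_b = π·22²/4 = 380.1 mm².
Per-bolt design strength φR_n = 0.75 × 372 × 380.1 × 1 / 1000 = 106.1 kN.
n ≥ 1040 / 106.1 = 9.806 → use 10 bolts.

10 bolts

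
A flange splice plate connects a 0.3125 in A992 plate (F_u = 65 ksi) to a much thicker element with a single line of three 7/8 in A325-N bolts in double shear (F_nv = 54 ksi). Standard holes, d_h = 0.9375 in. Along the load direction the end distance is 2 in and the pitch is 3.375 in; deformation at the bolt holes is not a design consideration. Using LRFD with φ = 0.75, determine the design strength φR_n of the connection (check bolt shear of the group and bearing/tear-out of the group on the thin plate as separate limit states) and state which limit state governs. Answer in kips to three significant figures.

115 kips (bearing governs)

Bolt shear: A_b = π·0.875²/4 = 0.6013 in²; R_n = 54 × 0.6013 × 3 × 2 = 194.8 kips → 0.75 × 194.8 = 146 kips.
Bearing (1.5 l_c t F_u ≤ 3.0 d t F_u): upper limit = 3.0·0.875·0.3125·65 = 53.32 kips.
  Edge l_c = 2 − 0.9375/2 = 1.531 → r_n = 46.66 kips; interior l_c = 3.375 − 0.9375 = 2.438 → r_n = 53.32 kips.
  R_n,bearing = 1·46.66 + 2·53.32 = 153.3 kips → 0.75 × 153.3 = 115 kips.
Bearing governs: 115 kips.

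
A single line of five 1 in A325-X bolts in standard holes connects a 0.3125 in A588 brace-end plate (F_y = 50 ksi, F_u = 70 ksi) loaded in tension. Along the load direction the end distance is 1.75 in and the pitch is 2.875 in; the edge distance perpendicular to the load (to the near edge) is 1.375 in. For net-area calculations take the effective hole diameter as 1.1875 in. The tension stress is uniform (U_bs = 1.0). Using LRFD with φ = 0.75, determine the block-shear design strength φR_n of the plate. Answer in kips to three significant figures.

90.6 kips

Shear plane L_v = 1.75 + 4·2.875 = 13.25 in; A_gv = 13.25 × 0.3125 = 4.141 in².
A_nv = (13.25 − 4.5·1.1875) × 0.3125 = 2.471 in².
A_nt = (1.375 − 0.5·1.1875) × 0.3125 = 0.2441 in².
0.6 F_u A_nv = 103.8 kips; 0.6 F_y A_gv = 124.2 kips → shear rupture governs the shear term.
R_n = 103.8 + 1.0 × 70 × 0.2441 = 120.9 kips.
Design strength φR_n = 0.75 × 120.9 = 90.6 kips.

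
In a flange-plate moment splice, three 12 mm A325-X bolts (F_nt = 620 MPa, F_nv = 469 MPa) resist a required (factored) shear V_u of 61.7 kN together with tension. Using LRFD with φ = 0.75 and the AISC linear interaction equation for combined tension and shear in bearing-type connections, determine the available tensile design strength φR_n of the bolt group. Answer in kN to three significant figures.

124 kN

A_b = π·12²/4 = 113.1 mm²; f_rv = 61.7 × 1000 / (3 × 113.1) = 181.8 MPa.
F'_nt = 1.3 F_nt − (F_nt / φF_nv) f_rv = 1.3·620 − (620/(0.75·469))·181.8 = 485.5 MPa, capped at F_nt → F'_nt = 485.5 MPa.
R_n = F'_nt · A_b · n = 485.5 × 113.1 × 3 / 1000 = 164.7 kN.
Design strength φR_n = 0.75 × 164.7 = 124 kN.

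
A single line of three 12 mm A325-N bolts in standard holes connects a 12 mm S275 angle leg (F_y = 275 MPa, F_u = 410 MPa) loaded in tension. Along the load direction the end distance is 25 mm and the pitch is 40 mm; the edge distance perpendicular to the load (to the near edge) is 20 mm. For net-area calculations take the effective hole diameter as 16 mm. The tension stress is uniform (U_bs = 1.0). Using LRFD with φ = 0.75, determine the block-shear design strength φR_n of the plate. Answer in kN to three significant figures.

Shear plane L_v = 25 + 2·40 = 105 mm; A_gv = 105 × 12 = 1260 mm².
A_nv = (105 − 2.5·16) × 12 = 780 mm².
A_nt = (20 − 0.5·16) × 12 = 144 mm².
0.6 F_u A_nv = 191.9 kN; 0.6 F_y A_gv = 207.9 kN → shear rupture governs the shear term.
R_n = 191.9 + 1.0 × 410 × 144 / 1000 = 250.9 kN.
Design strength φR_n = 0.75 × 250.9 = 188 kN.

188 kN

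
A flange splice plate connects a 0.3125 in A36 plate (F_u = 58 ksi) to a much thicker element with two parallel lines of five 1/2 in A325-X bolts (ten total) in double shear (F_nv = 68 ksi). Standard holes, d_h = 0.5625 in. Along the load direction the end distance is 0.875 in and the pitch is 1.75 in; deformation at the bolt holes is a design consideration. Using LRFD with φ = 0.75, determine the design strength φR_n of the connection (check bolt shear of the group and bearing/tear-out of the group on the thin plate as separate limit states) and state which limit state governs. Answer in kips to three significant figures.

150 kips (bearing governs)

Bolt shear: A_b = π·0.5²/4 = 0.1963 in²; R_n = 68 × 0.1963 × 10 × 2 = 267 kips → 0.75 × 267 = 200 kips.
Bearing (1.2 l_c t F_u ≤ 2.4 d t F_u): upper limit = 2.4·0.5·0.3125·58 = 21.75 kips.
  Edge l_c = 0.875 − 0.5625/2 = 0.5938 → r_n = 12.91 kips; interior l_c = 1.75 − 0.5625 = 1.188 → r_n = 21.75 kips.
  R_n,bearing = 2·12.91 + 8·21.75 = 199.8 kips → 0.75 × 199.8 = 150 kips.
Bearing governs: 150 kips.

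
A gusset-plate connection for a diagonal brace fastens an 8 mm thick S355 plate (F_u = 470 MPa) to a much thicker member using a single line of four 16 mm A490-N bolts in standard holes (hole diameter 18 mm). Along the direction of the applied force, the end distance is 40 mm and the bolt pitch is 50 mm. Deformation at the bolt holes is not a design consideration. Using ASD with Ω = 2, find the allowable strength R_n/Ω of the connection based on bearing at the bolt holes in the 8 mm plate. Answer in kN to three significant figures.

358 kN

Per bolt r_n = 1.5 l_c t F_u ≤ 3.0 d t F_u; upper limit = 3.0 × 16 × 8 × 470 / 1000 = 180.5 kN.
Edge bolt: l_c = 40 − 18/2 = 31 mm → 1.5 × 31 × 8 × 470 / 1000 = 174.8 → r_n = 174.8 kN.
Interior bolts: l_c = 50 − 18 = 32 mm → 1.5 × 32 × 8 × 470 / 1000 = 180.5 → r_n = 180.5 kN.
R_n = 1 × 174.8 + 3 × 180.5 = 716.3 kN.
Allowable strength R_n/Ω = 716.3 / 2 = 358 kN.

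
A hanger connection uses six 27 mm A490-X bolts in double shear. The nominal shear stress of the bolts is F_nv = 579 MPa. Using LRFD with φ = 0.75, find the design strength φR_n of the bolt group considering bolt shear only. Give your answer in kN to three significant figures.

2980 kN

A_b = π × 27² / 4 = 572.6 mm².
R_n = F_nv · A_b · n · n_s = 579 × 572.6 × 6 × 2 / 1000 = 3978 kN.
Design strength φR_n = 0.75 × 3978 = 2980 kN.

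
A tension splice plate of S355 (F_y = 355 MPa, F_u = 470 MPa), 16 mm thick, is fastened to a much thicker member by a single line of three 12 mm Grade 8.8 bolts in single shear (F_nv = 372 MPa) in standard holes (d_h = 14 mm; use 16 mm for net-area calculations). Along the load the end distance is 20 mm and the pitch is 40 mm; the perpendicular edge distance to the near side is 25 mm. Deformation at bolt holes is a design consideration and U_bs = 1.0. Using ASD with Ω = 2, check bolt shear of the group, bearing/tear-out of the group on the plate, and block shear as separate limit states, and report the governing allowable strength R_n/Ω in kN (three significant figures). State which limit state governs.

63.1 kN (bolt shear governs)

Bolt shear: A_b = π·12²/4 = 113.1 mm²; R_n = 372 × 113.1 × 3 × 1 / 1000 = 126.2 kN → 126.2 / 2 = 63.1 kN.
Bearing: edge l_c = 13, r_n = 117.3 kN; interior l_c = 26, r_n = 216.6 kN; R_n = 117.3 + 2·216.6 = 550.5 kN → 275 kN.
Block shear: A_gv = 1600, A_nv = 960, A_nt = 272 mm²; R_n = min(0.6F_uA_nv, 0.6F_yA_gv) + U_bs·F_u·A_nt = 398.6 kN → 199 kN.
Bolt shear governs: 63.1 kN.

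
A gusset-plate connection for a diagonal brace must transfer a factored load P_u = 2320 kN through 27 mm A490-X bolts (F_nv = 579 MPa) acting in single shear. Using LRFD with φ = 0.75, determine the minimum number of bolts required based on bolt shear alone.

A_b = π·27²/4 = 572.6 mm².
Per-bolt design strength φR_n = 0.75 × 579 × 572.6 × 1 / 1000 = 248.6 kN.
n ≥ 2320 / 248.6 = 9.331 → use 10 bolts.

10 bolts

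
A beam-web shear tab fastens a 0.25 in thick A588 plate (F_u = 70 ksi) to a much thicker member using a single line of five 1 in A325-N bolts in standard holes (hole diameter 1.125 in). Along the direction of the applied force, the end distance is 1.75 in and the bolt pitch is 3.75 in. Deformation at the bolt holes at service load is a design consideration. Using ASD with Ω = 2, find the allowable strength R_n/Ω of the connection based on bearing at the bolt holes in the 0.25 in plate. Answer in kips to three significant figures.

Per bolt r_n = 1.2 l_c t F_u ≤ 2.4 d t F_u; upper limit = 2.4 × 1 × 0.25 × 70 = 42 kips.
Edge bolt: l_c = 1.75 − 1.125/2 = 1.188 in → 1.2 × 1.188 × 0.25 × 70 = 24.94 → r_n = 24.94 kips.
Interior bolts: l_c = 3.75 − 1.125 = 2.625 in → 1.2 × 2.625 × 0.25 × 70 = 55.12 → r_n = 42 kips.
R_n = 1 × 24.94 + 4 × 42 = 192.9 kips.
Allowable strength R_n/Ω = 192.9 / 2 = 96.5 kips.

96.5 kips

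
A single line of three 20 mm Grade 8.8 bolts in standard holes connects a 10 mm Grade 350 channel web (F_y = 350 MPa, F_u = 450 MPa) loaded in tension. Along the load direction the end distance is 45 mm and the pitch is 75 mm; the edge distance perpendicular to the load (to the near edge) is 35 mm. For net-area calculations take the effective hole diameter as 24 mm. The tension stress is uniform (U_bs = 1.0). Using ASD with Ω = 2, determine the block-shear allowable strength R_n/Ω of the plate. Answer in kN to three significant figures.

Shear plane L_v = 45 + 2·75 = 195 mm; A_gv = 195 × 10 = 1950 mm².
A_nv = (195 − 2.5·24) × 10 = 1350 mm².
A_nt = (35 − 0.5·24) × 10 = 230 mm².
0.6 F_u A_nv = 364.5 kN; 0.6 F_y A_gv = 409.5 kN → shear rupture governs the shear term.
R_n = 364.5 + 1.0 × 450 × 230 / 1000 = 468 kN.
Allowable strength R_n/Ω = 468 / 2 = 234 kN.

234 kN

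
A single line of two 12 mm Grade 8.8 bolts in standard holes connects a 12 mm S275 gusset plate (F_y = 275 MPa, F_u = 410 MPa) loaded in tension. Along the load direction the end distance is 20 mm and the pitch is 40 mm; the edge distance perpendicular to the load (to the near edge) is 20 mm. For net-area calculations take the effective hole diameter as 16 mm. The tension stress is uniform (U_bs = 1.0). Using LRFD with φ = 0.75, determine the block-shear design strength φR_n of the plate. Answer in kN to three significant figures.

124 kN

Shear plane L_v = 20 + 1·40 = 60 mm; A_gv = 60 × 12 = 720 mm².
A_nv = (60 − 1.5·16) × 12 = 432 mm².
A_nt = (20 − 0.5·16) × 12 = 144 mm².
0.6 F_u A_nv = 106.3 kN; 0.6 F_y A_gv = 118.8 kN → shear rupture governs the shear term.
R_n = 106.3 + 1.0 × 410 × 144 / 1000 = 165.3 kN.
Design strength φR_n = 0.75 × 165.3 = 124 kN.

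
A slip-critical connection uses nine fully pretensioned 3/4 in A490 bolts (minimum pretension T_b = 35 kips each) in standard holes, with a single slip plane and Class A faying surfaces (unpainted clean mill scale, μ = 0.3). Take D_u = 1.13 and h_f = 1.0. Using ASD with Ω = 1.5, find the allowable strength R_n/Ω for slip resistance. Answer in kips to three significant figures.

71.2 kips

R_n = μ · D_u · h_f · T_b · n_s · n_b = 0.3 × 1.13 × 1.0 × 35 × 1 × 9 = 106.8 kips.
Allowable strength R_n/Ω = 106.8 / 1.5 = 71.2 kips.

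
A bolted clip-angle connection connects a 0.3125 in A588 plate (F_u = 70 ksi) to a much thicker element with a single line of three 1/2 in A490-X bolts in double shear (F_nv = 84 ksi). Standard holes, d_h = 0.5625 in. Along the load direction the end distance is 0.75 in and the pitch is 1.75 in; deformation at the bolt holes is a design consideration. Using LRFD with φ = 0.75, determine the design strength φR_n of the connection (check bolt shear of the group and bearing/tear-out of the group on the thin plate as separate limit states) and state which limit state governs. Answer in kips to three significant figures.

48.6 kips (bearing governs)

Bolt shear: A_b = π·0.5²/4 = 0.1963 in²; R_n = 84 × 0.1963 × 3 × 2 = 98.96 kips → 0.75 × 98.96 = 74.2 kips.
Bearing (1.2 l_c t F_u ≤ 2.4 d t F_u): upper limit = 2.4·0.5·0.3125·70 = 26.25 kips.
  Edge l_c = 0.75 − 0.5625/2 = 0.4688 → r_n = 12.3 kips; interior l_c = 1.75 − 0.5625 = 1.188 → r_n = 26.25 kips.
  R_n,bearing = 1·12.3 + 2·26.25 = 64.8 kips → 0.75 × 64.8 = 48.6 kips.
Bearing governs: 48.6 kips.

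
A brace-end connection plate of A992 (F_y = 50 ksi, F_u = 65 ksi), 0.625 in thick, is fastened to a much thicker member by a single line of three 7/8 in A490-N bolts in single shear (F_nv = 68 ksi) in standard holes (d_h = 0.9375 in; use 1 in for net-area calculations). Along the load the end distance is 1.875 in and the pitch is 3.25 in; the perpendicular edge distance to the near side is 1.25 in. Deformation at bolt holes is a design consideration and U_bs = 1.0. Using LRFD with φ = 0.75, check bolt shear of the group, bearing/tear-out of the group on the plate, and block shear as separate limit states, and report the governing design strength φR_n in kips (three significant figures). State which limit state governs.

Bolt shear: A_b = π·0.875²/4 = 0.6013 in²; R_n = 68 × 0.6013 × 3 × 1 = 122.7 kips → 0.75 × 122.7 = 92 kips.
Bearing: edge l_c = 1.406, r_n = 68.55 kips; interior l_c = 2.312, r_n = 85.31 kips; R_n = 68.55 + 2·85.31 = 239.2 kips → 179 kips.
Block shear: A_gv = 5.234, A_nv = 3.672, A_nt = 0.4688 in²; R_n = min(0.6F_uA_nv, 0.6F_yA_gv) + U_bs·F_u·A_nt = 173.7 kips → 130 kips.
Bolt shear governs: 92 kips.

92 kips (bolt shear governs)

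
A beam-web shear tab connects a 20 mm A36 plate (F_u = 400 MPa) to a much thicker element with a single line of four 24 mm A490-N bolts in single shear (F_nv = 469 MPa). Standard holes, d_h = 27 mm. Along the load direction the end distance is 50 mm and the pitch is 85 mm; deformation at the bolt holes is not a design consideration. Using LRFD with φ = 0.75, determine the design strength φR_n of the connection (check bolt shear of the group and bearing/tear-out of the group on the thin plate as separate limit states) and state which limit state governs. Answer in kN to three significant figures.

637 kN (bolt shear governs)

Bolt shear: A_b = π·24²/4 = 452.4 mm²; R_n = 469 × 452.4 × 4 × 1 / 1000 = 848.7 kN → 0.75 × 848.7 = 637 kN.
Bearing (1.5 l_c t F_u ≤ 3.0 d t F_u): upper limit = 3.0·24·20·400 / 1000 = 576 kN.
  Edge l_c = 50 − 27/2 = 36.5 → r_n = 438 kN; interior l_c = 85 − 27 = 58 → r_n = 576 kN.
  R_n,bearing = 1·438 + 3·576 = 2166 kN → 0.75 × 2166 = 1620 kN.
Bolt shear governs: 637 kN.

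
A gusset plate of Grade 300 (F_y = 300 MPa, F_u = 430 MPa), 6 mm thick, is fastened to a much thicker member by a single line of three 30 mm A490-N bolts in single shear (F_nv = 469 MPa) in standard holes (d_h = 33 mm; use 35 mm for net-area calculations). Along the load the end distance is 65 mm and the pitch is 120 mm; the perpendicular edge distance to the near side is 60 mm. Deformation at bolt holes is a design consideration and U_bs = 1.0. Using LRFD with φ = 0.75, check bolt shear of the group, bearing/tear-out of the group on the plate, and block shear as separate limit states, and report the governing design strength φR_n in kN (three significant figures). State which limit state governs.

329 kN (block shear governs)

Bolt shear: A_b = π·30²/4 = 706.9 mm²; R_n = 469 × 706.9 × 3 × 1 / 1000 = 994.5 kN → 0.75 × 994.5 = 746 kN.
Bearing: edge l_c = 48.5, r_n = 150.2 kN; interior l_c = 87, r_n = 185.8 kN; R_n = 150.2 + 2·185.8 = 521.7 kN → 391 kN.
Block shear: A_gv = 1830, A_nv = 1305, A_nt = 255 mm²; R_n = min(0.6F_uA_nv, 0.6F_yA_gv) + U_bs·F_u·A_nt = 439.1 kN → 329 kN.
Block shear governs: 329 kN.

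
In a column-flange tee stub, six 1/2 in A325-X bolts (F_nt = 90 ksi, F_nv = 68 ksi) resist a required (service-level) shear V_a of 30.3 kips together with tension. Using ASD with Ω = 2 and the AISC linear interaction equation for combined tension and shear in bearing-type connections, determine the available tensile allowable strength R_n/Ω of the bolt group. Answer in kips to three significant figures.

28.8 kips

A_b = π·0.5²/4 = 0.1963 in²; f_rv = 30.3 / (6 × 0.1963) = 25.72 ksi.
F'_nt = 1.3 F_nt − (Ω F_nt / F_nv) f_rv = 1.3·90 − (2·90/68)·25.72 = 48.92 ksi, capped at F_nt → F'_nt = 48.92 ksi.
R_n = F'_nt · A_b · n = 48.92 × 0.1963 × 6 = 57.63 kips.
Allowable strength R_n/Ω = 57.63 / 2 = 28.8 kips.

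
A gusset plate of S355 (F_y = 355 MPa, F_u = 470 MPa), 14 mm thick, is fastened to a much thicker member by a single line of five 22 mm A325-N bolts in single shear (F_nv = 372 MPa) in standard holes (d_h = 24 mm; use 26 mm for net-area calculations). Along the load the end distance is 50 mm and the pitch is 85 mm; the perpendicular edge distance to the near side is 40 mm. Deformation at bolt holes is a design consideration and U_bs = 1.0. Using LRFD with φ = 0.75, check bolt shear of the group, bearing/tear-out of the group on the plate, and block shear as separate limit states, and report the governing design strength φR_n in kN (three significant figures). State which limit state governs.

530 kN (bolt shear governs)

Bolt shear: A_b = π·22²/4 = 380.1 mm²; R_n = 372 × 380.1 × 5 × 1 / 1000 = 707 kN → 0.75 × 707 = 530 kN.
Bearing: edge l_c = 38, r_n = 300 kN; interior l_c = 61, r_n = 347.4 kN; R_n = 300 + 4·347.4 = 1690 kN → 1270 kN.
Block shear: A_gv = 5460, A_nv = 3822, A_nt = 378 mm²; R_n = min(0.6F_uA_nv, 0.6F_yA_gv) + U_bs·F_u·A_nt = 1255 kN → 942 kN.
Bolt shear governs: 530 kN.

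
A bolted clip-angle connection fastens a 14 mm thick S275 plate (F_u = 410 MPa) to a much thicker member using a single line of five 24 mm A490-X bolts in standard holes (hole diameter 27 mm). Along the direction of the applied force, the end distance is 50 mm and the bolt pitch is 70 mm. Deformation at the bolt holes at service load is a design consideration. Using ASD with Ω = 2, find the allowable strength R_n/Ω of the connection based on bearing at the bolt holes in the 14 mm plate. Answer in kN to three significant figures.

Per bolt r_n = 1.2 l_c t F_u ≤ 2.4 d t F_u; upper limit = 2.4 × 24 × 14 × 410 / 1000 = 330.6 kN.
Edge bolt: l_c = 50 − 27/2 = 36.5 mm → 1.2 × 36.5 × 14 × 410 / 1000 = 251.4 → r_n = 251.4 kN.
Interior bolts: l_c = 70 − 27 = 43 mm → 1.2 × 43 × 14 × 410 / 1000 = 296.2 → r_n = 296.2 kN.
R_n = 1 × 251.4 + 4 × 296.2 = 1436 kN.
Allowable strength R_n/Ω = 1436 / 2 = 718 kN.

718 kN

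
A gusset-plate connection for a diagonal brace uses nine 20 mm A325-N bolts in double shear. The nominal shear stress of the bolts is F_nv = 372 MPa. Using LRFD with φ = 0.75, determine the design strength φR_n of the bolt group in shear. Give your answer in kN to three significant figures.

1580 kN

A_b = π × 20² / 4 = 314.2 mm².
R_n = F_nv · A_b · n · n_s = 372 × 314.2 × 9 × 2 / 1000 = 2104 kN.
Design strength φR_n = 0.75 × 2104 = 1580 kN.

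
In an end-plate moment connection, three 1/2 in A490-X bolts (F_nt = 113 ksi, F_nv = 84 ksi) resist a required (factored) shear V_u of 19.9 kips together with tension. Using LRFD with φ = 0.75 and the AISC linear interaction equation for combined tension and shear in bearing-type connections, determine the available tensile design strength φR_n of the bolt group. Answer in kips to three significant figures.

A_b = π·0.5²/4 = 0.1963 in²; f_rv = 19.9 / (3 × 0.1963) = 33.78 ksi.
F'_nt = 1.3 F_nt − (F_nt / φF_nv) f_rv = 1.3·113 − (113/(0.75·84))·33.78 = 86.3 ksi, capped at F_nt → F'_nt = 86.3 ksi.
R_n = F'_nt · A_b · n = 86.3 × 0.1963 × 3 = 50.84 kips.
Design strength φR_n = 0.75 × 50.84 = 38.1 kips.

38.1 kips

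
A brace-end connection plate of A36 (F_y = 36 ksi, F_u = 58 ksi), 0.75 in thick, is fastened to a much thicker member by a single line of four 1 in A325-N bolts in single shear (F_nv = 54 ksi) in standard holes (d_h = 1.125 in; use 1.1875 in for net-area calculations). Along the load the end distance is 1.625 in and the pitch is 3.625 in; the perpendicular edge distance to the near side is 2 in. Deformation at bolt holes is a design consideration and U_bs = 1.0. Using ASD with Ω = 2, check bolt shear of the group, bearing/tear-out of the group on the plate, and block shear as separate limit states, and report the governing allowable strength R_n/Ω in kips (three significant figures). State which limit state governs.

Bolt shear: A_b = π·1²/4 = 0.7854 in²; R_n = 54 × 0.7854 × 4 × 1 = 169.6 kips → 169.6 / 2 = 84.8 kips.
Bearing: edge l_c = 1.062, r_n = 55.46 kips; interior l_c = 2.5, r_n = 104.4 kips; R_n = 55.46 + 3·104.4 = 368.7 kips → 184 kips.
Block shear: A_gv = 9.375, A_nv = 6.258, A_nt = 1.055 in²; R_n = min(0.6F_uA_nv, 0.6F_yA_gv) + U_bs·F_u·A_nt = 263.7 kips → 132 kips.
Bolt shear governs: 84.8 kips.

84.8 kips (bolt shear governs)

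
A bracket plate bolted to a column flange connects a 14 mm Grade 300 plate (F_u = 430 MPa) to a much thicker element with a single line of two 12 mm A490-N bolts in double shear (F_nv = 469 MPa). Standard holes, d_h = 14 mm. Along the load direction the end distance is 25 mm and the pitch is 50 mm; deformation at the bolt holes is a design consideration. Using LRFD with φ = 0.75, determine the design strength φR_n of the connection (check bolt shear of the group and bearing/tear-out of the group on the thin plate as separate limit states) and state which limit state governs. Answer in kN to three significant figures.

159 kN (bolt shear governs)

Bolt shear: A_b = π·12²/4 = 113.1 mm²; R_n = 469 × 113.1 × 2 × 2 / 1000 = 212.2 kN → 0.75 × 212.2 = 159 kN.
Bearing (1.2 l_c t F_u ≤ 2.4 d t F_u): upper limit = 2.4·12·14·430 / 1000 = 173.4 kN.
  Edge l_c = 25 − 14/2 = 18 → r_n = 130 kN; interior l_c = 50 − 14 = 36 → r_n = 173.4 kN.
  R_n,bearing = 1·130 + 1·173.4 = 303.4 kN → 0.75 × 303.4 = 228 kN.
Bolt shear governs: 159 kN.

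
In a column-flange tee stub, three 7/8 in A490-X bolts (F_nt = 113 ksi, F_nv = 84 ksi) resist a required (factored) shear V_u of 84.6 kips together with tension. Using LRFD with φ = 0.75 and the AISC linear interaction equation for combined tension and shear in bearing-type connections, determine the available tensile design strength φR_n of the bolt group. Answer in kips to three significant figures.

84.9 kips

A_b = π·0.875²/4 = 0.6013 in²; f_rv = 84.6 / (3 × 0.6013) = 46.9 ksi.
F'_nt = 1.3 F_nt − (F_nt / φF_nv) f_rv = 1.3·113 − (113/(0.75·84))·46.9 = 62.78 ksi, capped at F_nt → F'_nt = 62.78 ksi.
R_n = F'_nt · A_b · n = 62.78 × 0.6013 × 3 = 113.3 kips.
Design strength φR_n = 0.75 × 113.3 = 84.9 kips.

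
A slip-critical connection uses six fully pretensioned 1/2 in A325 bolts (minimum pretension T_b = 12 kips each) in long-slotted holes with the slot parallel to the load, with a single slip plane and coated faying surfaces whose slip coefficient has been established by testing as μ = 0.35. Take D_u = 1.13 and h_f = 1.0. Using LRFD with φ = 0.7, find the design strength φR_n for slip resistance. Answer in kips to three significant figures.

19.9 kips

R_n = μ · D_u · h_f · T_b · n_s · n_b = 0.35 × 1.13 × 1.0 × 12 × 1 × 6 = 28.48 kips.
Design strength φR_n = 0.7 × 28.48 = 19.9 kips.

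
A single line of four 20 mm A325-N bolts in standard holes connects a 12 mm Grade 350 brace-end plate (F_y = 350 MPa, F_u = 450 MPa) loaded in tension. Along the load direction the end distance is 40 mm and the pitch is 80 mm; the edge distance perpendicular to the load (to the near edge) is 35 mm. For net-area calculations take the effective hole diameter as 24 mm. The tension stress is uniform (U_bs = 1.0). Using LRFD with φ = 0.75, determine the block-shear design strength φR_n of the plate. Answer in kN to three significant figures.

569 kN

Shear plane L_v = 40 + 3·80 = 280 mm; A_gv = 280 × 12 = 3360 mm².
A_nv = (280 − 3.5·24) × 12 = 2352 mm².
A_nt = (35 − 0.5·24) × 12 = 276 mm².
0.6 F_u A_nv = 635 kN; 0.6 F_y A_gv = 705.6 kN → shear rupture governs the shear term.
R_n = 635 + 1.0 × 450 × 276 / 1000 = 759.2 kN.
Design strength φR_n = 0.75 × 759.2 = 569 kN.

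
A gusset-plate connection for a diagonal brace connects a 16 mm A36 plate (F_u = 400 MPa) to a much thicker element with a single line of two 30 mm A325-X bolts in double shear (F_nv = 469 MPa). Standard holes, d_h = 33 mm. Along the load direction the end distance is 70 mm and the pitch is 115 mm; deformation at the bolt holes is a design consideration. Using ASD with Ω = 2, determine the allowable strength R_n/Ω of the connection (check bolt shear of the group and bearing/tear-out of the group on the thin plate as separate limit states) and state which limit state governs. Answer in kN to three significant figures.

436 kN (bearing governs)

Bolt shear: A_b = π·30²/4 = 706.9 mm²; R_n = 469 × 706.9 × 2 × 2 / 1000 = 1326 kN → 1326 / 2 = 663 kN.
Bearing (1.2 l_c t F_u ≤ 2.4 d t F_u): upper limit = 2.4·30·16·400 / 1000 = 460.8 kN.
  Edge l_c = 70 − 33/2 = 53.5 → r_n = 410.9 kN; interior l_c = 115 − 33 = 82 → r_n = 460.8 kN.
  R_n,bearing = 1·410.9 + 1·460.8 = 871.7 kN → 871.7 / 2 = 436 kN.
Bearing governs: 436 kN.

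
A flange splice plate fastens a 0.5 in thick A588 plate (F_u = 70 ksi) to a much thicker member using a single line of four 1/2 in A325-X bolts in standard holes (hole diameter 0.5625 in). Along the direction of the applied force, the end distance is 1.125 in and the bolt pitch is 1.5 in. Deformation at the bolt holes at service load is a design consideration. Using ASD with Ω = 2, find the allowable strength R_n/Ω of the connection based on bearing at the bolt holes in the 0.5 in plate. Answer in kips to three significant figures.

Per bolt r_n = 1.2 l_c t F_u ≤ 2.4 d t F_u; upper limit = 2.4 × 0.5 × 0.5 × 70 = 42 kips.
Edge bolt: l_c = 1.125 − 0.5625/2 = 0.8438 in → 1.2 × 0.8438 × 0.5 × 70 = 35.44 → r_n = 35.44 kips.
Interior bolts: l_c = 1.5 − 0.5625 = 0.9375 in → 1.2 × 0.9375 × 0.5 × 70 = 39.38 → r_n = 39.38 kips.
R_n = 1 × 35.44 + 3 × 39.38 = 153.6 kips.
Allowable strength R_n/Ω = 153.6 / 2 = 76.8 kips.

76.8 kips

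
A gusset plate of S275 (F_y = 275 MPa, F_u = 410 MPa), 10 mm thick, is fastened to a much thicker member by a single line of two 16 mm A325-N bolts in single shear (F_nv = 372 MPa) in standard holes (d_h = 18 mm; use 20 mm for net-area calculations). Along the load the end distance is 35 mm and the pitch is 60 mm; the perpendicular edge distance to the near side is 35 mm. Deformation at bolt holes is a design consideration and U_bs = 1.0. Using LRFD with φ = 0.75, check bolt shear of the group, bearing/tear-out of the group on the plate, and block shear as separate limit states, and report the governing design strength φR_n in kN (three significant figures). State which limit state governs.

112 kN (bolt shear governs)

Bolt shear: A_b = π·16²/4 = 201.1 mm²; R_n = 372 × 201.1 × 2 × 1 / 1000 = 149.6 kN → 0.75 × 149.6 = 112 kN.
Bearing: edge l_c = 26, r_n = 127.9 kN; interior l_c = 42, r_n = 157.4 kN; R_n = 127.9 + 1·157.4 = 285.4 kN → 214 kN.
Block shear: A_gv = 950, A_nv = 650, A_nt = 250 mm²; R_n = min(0.6F_uA_nv, 0.6F_yA_gv) + U_bs·F_u·A_nt = 259.2 kN → 194 kN.
Bolt shear governs: 112 kN.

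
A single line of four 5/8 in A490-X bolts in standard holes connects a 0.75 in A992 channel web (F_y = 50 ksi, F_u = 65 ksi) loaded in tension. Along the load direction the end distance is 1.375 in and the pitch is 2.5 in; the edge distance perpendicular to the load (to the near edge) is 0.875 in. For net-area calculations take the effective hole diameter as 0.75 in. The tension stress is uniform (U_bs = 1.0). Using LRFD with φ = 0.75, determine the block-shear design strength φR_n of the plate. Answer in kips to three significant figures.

155 kips

Shear plane L_v = 1.375 + 3·2.5 = 8.875 in; A_gv = 8.875 × 0.75 = 6.656 in².
A_nv = (8.875 − 3.5·0.75) × 0.75 = 4.688 in².
A_nt = (0.875 − 0.5·0.75) × 0.75 = 0.375 in².
0.6 F_u A_nv = 182.8 kips; 0.6 F_y A_gv = 199.7 kips → shear rupture governs the shear term.
R_n = 182.8 + 1.0 × 65 × 0.375 = 207.2 kips.
Design strength φR_n = 0.75 × 207.2 = 155 kips.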